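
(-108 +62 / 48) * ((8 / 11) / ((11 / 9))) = -7683 / 121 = -63.50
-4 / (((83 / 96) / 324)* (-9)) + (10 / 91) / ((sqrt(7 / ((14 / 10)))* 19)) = 166.56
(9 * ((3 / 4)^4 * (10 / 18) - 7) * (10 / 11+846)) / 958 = -36618867 / 674432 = -54.30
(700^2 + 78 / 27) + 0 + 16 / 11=48510430 / 99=490004.34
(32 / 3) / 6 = 1.78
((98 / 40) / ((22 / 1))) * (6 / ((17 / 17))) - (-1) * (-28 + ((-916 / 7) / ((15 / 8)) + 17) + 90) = 9127 / 924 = 9.88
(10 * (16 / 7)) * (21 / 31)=480 / 31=15.48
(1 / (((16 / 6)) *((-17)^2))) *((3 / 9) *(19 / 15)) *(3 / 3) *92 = 437 / 8670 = 0.05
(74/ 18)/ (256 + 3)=1/ 63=0.02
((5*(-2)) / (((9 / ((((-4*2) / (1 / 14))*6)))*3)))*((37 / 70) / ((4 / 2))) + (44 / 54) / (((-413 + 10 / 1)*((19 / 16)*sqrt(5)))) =592 / 9-352*sqrt(5) / 1033695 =65.78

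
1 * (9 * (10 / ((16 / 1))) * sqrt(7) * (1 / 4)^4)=45 * sqrt(7) / 2048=0.06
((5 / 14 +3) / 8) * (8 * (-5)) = -235 / 14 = -16.79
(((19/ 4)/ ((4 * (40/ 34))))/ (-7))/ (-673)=323/ 1507520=0.00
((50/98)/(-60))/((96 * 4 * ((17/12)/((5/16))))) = -25/5117952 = -0.00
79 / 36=2.19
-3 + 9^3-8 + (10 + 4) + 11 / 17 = 12455 / 17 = 732.65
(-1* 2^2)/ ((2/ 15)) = -30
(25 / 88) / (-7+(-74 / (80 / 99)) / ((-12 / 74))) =250 / 490787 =0.00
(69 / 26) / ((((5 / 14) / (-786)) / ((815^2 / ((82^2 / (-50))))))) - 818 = 630394750621 / 21853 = 28847057.64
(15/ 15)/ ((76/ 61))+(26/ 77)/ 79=373039/ 462308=0.81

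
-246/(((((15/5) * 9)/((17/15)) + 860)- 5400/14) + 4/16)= -39032/79073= -0.49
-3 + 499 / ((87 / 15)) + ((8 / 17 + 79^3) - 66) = 243076857 / 493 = 493056.51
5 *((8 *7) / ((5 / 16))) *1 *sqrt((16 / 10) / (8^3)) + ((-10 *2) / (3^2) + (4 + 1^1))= 25 / 9 + 112 *sqrt(5) / 5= 52.87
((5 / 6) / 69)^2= 25 / 171396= 0.00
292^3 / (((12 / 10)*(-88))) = -7780340 / 33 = -235767.88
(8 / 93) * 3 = 8 / 31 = 0.26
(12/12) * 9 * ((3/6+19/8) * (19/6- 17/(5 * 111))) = 240189/2960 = 81.14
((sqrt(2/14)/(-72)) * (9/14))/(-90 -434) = 0.00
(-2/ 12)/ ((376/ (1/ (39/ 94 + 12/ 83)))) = -83/ 104760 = -0.00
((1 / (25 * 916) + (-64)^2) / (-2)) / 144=-93798401 / 6595200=-14.22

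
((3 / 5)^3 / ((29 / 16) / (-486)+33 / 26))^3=20332468359946469376 / 4088995995990201171875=0.00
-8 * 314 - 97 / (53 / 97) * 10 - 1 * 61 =-230459 / 53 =-4348.28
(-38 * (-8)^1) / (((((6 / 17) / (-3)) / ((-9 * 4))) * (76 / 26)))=31824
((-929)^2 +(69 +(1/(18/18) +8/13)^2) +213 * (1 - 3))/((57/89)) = 12975669293/9633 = 1347001.90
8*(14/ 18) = 6.22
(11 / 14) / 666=11 / 9324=0.00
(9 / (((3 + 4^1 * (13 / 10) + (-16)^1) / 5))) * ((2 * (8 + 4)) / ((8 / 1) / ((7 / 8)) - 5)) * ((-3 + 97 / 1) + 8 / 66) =-13045200 / 4147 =-3145.70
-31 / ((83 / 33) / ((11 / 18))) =-3751 / 498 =-7.53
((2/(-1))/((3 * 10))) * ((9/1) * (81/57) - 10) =-53/285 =-0.19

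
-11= -11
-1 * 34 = -34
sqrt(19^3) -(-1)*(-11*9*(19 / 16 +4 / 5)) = -113.94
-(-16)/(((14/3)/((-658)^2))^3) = 12777768084719232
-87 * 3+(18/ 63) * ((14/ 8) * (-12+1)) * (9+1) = -316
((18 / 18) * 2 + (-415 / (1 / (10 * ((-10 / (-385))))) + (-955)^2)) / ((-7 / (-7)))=70217779 / 77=911919.21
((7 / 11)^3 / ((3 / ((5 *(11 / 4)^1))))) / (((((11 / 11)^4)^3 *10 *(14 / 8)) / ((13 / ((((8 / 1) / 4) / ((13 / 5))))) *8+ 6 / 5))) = 9.21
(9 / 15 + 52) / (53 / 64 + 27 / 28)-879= -3411361 / 4015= -849.65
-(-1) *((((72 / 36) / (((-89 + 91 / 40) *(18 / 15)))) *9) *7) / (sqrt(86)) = -2100 *sqrt(86) / 149167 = -0.13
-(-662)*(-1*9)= -5958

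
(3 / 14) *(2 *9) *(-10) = -270 / 7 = -38.57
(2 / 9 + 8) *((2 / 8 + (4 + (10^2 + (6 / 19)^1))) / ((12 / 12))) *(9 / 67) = 294039 / 2546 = 115.49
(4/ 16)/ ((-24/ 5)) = -0.05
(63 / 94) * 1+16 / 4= 439 / 94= 4.67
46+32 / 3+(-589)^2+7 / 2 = 346981.17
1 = 1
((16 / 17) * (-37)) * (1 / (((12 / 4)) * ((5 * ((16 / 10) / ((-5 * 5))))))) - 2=34.27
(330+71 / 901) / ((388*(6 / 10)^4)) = 185875625 / 28316628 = 6.56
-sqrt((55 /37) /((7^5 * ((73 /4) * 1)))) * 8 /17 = -16 * sqrt(1039885) /15749531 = -0.00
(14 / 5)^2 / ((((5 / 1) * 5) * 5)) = 196 / 3125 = 0.06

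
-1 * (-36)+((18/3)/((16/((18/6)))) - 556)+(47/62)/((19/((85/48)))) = -29335273/56544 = -518.80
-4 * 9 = -36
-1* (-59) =59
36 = 36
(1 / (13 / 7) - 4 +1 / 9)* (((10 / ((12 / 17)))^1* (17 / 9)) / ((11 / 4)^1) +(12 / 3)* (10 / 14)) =-1465520 / 34749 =-42.17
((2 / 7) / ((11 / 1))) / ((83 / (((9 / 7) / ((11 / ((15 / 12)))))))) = 45 / 984214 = 0.00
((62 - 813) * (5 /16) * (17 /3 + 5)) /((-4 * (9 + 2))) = 56.89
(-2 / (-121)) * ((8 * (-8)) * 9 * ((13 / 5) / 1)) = -24.75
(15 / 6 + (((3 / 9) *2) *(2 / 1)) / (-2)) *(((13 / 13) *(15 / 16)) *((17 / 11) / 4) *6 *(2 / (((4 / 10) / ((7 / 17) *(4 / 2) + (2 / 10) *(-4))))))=15 / 32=0.47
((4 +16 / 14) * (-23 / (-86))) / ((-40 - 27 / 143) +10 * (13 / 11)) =-59202 / 1221157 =-0.05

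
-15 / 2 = -7.50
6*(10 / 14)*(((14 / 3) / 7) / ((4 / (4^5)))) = 5120 / 7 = 731.43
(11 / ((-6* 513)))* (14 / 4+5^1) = -187 / 6156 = -0.03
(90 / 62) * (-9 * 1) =-405 / 31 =-13.06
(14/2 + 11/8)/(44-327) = -67/2264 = -0.03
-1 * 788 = -788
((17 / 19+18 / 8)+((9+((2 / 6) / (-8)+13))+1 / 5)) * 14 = 403837 / 1140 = 354.24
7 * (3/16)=21/16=1.31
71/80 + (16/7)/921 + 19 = 10258457/515760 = 19.89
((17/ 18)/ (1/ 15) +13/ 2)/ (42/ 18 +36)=62/ 115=0.54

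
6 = 6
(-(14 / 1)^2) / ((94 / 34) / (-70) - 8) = 233240 / 9567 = 24.38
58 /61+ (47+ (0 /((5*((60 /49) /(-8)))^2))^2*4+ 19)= 4084 /61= 66.95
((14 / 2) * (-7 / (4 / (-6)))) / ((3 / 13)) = 637 / 2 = 318.50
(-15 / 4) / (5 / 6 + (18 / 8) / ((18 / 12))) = -45 / 28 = -1.61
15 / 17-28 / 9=-341 / 153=-2.23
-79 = -79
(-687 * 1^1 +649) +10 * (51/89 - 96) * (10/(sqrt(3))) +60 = 22 - 283100 * sqrt(3)/89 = -5487.48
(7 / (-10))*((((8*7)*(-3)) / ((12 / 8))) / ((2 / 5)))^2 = -54880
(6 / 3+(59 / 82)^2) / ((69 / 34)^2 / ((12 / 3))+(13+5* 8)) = 19569924 / 419969273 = 0.05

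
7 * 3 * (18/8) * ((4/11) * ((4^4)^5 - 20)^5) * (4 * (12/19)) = 14578141936191685494378319999834809887034311421314842706613583872/209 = 69751875292783184183628320000000000000000000000000000000000000.00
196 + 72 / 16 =401 / 2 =200.50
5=5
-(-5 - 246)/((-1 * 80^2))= -251/6400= -0.04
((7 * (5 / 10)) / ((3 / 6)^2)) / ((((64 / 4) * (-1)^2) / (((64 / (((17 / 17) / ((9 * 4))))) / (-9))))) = -224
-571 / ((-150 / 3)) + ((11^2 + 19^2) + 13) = 25321 / 50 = 506.42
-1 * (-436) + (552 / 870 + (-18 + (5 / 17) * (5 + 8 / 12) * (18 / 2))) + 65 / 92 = 5794109 / 13340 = 434.34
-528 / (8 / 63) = -4158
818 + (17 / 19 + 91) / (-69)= 816.67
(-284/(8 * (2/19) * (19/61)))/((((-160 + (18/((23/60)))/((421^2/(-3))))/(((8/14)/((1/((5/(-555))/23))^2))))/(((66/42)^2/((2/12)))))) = 92883323291/10566492057382380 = 0.00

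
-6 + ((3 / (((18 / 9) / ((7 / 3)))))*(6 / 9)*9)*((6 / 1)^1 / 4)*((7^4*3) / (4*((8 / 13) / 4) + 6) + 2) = 5909061 / 172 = 34355.01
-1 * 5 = -5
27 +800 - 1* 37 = 790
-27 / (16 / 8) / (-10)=27 / 20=1.35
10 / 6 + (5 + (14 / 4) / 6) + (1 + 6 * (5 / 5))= 57 / 4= 14.25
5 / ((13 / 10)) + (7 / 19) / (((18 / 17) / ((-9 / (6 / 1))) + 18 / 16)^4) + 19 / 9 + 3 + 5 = 67522510459 / 2607332247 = 25.90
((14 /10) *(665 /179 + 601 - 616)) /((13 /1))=-2828 /2327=-1.22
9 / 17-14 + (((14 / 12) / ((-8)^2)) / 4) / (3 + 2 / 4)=-175855 / 13056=-13.47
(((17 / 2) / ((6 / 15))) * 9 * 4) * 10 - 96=7554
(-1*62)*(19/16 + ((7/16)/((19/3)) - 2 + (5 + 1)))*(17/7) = -421073/532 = -791.49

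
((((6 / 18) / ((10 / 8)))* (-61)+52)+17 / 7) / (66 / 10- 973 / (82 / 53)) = -328574 / 5357919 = -0.06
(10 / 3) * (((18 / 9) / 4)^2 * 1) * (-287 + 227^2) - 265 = 127310 / 3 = 42436.67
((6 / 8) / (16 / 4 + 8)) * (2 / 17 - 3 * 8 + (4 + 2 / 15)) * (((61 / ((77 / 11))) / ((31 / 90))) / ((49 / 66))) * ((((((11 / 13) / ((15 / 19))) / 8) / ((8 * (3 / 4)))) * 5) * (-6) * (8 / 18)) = 176560901 / 14099358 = 12.52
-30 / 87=-10 / 29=-0.34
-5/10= -1/2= -0.50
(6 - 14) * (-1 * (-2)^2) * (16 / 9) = 512 / 9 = 56.89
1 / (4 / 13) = 13 / 4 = 3.25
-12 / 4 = -3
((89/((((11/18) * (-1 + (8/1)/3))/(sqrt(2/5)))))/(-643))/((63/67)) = -35778 * sqrt(10)/1237775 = -0.09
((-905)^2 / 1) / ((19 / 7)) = 5733175 / 19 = 301746.05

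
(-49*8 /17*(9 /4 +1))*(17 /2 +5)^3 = -12538071 /68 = -184383.40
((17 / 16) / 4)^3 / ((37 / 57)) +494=4791748073 / 9699328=494.03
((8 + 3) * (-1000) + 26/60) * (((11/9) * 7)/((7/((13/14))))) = -6741163/540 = -12483.64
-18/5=-3.60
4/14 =2/7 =0.29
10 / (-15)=-0.67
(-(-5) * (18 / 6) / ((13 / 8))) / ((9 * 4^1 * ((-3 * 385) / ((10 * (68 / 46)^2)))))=-23120 / 4765761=-0.00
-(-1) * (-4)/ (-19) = 4/ 19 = 0.21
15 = 15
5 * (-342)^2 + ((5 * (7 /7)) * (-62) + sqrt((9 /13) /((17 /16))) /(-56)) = 584510 -3 * sqrt(221) /3094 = 584509.99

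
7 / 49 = 1 / 7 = 0.14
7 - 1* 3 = 4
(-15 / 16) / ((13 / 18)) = -135 / 104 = -1.30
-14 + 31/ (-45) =-661/ 45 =-14.69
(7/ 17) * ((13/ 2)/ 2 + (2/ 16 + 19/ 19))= 245/ 136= 1.80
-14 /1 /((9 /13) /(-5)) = 910 /9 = 101.11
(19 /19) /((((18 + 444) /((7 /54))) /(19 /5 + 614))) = 3089 /17820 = 0.17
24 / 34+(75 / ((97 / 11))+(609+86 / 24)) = 12304067 / 19788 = 621.79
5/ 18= 0.28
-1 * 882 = -882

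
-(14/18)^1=-7/9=-0.78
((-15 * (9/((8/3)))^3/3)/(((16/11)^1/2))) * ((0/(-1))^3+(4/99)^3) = -135/7744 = -0.02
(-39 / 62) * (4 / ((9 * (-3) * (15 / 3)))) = 26 / 1395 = 0.02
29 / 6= 4.83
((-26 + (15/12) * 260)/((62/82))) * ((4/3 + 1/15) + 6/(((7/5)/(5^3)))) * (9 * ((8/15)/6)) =921827764/5425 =169922.17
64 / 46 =32 / 23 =1.39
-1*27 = -27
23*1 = 23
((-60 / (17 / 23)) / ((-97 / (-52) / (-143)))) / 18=1710280 / 4947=345.72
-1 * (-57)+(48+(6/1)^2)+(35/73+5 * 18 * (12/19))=275072/1387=198.32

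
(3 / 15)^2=1 / 25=0.04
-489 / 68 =-7.19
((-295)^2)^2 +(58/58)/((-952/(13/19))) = 136986766104987/18088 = 7573350625.00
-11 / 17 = -0.65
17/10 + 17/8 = 153/40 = 3.82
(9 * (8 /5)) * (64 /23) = 4608 /115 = 40.07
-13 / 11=-1.18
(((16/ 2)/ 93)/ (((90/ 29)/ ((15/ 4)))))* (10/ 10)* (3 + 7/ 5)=638/ 1395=0.46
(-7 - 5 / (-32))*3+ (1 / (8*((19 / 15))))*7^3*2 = 28677 / 608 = 47.17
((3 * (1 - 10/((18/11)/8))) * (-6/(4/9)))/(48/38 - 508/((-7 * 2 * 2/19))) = 515907/92030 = 5.61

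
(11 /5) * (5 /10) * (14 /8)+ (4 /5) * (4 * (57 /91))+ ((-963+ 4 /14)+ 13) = -3442657 /3640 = -945.78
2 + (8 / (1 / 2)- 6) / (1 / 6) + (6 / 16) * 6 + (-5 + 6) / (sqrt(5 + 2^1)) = 64.63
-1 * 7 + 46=39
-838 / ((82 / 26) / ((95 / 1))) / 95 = -10894 / 41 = -265.71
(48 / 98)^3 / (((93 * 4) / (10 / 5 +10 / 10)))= 3456 / 3647119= 0.00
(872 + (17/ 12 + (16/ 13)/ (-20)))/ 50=681217/ 39000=17.47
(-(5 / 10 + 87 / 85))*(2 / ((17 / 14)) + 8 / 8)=-2331 / 578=-4.03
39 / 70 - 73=-5071 / 70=-72.44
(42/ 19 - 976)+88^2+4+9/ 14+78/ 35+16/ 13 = 117197027/ 17290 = 6778.31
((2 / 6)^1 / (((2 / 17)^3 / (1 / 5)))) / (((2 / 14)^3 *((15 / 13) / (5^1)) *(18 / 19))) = 416234273 / 6480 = 64233.68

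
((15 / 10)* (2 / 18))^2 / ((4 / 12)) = 1 / 12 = 0.08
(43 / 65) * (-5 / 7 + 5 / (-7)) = -0.95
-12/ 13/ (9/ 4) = -16/ 39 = -0.41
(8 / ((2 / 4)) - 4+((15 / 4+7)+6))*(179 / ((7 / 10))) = 102925 / 14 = 7351.79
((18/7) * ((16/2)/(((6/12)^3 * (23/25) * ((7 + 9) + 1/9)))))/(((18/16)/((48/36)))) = 61440/4669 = 13.16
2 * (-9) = -18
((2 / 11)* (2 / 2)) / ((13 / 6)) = 12 / 143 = 0.08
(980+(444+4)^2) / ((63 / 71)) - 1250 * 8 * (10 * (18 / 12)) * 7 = -2468116 / 3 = -822705.33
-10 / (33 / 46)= -460 / 33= -13.94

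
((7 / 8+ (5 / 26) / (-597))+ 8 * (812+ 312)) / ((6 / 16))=558349603 / 23283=23981.00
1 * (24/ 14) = 12/ 7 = 1.71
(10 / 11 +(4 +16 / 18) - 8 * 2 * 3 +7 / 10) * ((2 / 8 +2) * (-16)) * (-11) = -82174 / 5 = -16434.80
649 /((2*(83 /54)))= 17523 /83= 211.12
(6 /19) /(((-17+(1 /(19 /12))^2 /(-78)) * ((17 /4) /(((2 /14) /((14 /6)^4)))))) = -480168 /22801804795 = -0.00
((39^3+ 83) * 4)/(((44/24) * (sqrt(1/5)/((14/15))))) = 6653024 * sqrt(5)/55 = 270483.89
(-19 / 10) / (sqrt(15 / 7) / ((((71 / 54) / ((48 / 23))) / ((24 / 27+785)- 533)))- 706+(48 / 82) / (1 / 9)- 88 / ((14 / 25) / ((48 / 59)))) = 104132026666728144 *sqrt(105) / 326179135608298440725+1203722910649614187 / 260943308486638752580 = 0.01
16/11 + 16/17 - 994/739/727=240503466/100466311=2.39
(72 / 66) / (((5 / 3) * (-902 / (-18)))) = 324 / 24805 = 0.01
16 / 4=4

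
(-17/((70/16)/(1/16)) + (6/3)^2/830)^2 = 1912689/33756100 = 0.06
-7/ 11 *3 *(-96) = 2016/ 11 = 183.27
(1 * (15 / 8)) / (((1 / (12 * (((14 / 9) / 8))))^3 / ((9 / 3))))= 1715 / 24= 71.46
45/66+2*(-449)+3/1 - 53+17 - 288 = -1218.32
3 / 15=1 / 5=0.20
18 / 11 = 1.64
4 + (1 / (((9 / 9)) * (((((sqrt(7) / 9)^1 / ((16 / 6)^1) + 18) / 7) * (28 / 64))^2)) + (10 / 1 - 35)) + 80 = 2082248237387 / 34825904689 - 127401984 * sqrt(7) / 34825904689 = 59.78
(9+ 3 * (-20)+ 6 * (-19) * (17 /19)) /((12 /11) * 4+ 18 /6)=-187 /9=-20.78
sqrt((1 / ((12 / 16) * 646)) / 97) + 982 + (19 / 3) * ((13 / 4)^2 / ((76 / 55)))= sqrt(187986) / 93993 + 197839 / 192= 1030.42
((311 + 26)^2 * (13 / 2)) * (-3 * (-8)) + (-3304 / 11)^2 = 2154644860 / 121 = 17806982.31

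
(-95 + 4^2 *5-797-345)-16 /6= -3479 /3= -1159.67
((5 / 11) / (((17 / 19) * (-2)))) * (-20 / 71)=950 / 13277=0.07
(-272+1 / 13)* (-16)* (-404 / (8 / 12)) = -34275360 / 13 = -2636566.15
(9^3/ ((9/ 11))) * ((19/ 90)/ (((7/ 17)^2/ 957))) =520233813/ 490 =1061701.66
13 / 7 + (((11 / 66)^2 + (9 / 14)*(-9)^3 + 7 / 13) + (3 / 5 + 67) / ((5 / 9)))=-28217783 / 81900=-344.54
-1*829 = -829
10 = 10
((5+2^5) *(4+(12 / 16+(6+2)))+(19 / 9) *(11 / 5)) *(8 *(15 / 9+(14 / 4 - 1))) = 428755 / 27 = 15879.81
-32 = -32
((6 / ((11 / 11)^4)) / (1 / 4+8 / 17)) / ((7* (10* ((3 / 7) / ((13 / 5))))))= 884 / 1225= 0.72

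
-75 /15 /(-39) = 5 /39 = 0.13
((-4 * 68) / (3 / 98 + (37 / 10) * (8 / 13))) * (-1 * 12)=20791680 / 14699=1414.50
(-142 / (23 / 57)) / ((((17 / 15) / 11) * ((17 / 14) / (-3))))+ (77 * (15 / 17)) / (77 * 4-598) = 3253212039 / 385526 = 8438.37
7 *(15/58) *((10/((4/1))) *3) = 1575/116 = 13.58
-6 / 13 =-0.46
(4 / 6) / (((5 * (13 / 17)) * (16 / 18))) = 51 / 260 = 0.20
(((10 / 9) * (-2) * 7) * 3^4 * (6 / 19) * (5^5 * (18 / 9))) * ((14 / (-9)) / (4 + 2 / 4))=49000000 / 57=859649.12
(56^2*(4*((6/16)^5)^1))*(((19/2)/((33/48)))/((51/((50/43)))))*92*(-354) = -7674954525/8041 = -954477.62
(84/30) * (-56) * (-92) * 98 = 7068544/5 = 1413708.80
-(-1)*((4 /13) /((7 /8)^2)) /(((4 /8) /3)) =1536 /637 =2.41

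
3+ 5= 8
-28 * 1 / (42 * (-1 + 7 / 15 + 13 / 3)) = -10 / 57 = -0.18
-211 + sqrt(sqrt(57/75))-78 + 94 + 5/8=-1555/8 + 19^(1/4) * sqrt(5)/5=-193.44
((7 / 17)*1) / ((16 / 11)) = 77 / 272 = 0.28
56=56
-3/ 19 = -0.16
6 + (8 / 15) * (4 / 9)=842 / 135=6.24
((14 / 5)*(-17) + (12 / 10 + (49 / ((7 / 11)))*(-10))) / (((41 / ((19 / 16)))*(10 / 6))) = -116337 / 8200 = -14.19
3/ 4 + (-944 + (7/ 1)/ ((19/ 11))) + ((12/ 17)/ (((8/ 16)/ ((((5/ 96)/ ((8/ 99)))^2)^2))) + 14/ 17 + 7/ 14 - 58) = -172651541432407/ 173409304576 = -995.63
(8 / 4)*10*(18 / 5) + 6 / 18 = 72.33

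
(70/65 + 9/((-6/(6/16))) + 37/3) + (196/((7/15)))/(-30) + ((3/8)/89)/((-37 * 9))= -789231/684944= -1.15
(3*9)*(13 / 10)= 351 / 10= 35.10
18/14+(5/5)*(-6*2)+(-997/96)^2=6266863/64512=97.14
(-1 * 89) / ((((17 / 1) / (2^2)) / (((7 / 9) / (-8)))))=2.04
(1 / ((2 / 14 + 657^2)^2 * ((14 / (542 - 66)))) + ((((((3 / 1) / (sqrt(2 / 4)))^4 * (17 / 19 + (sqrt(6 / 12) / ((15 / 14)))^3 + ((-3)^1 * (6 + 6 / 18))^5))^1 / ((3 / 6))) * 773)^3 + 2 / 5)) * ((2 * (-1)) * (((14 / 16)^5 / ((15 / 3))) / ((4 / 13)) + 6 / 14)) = 466110729752581989822322582944754639230599534325597402726791087 / 160309261668497981440000000 - 20194423709811404715692500504404941684883 * sqrt(2) / 28203125000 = 2907571044666546200212131000000000000.00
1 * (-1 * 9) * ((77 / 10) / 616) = -9 / 80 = -0.11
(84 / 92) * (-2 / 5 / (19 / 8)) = -336 / 2185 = -0.15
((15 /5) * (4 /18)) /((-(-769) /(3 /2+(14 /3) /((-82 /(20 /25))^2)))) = 378337 /290855025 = 0.00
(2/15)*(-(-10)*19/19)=4/3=1.33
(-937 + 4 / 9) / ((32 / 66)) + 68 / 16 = -92515 / 48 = -1927.40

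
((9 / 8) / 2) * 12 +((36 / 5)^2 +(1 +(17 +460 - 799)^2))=10374359 / 100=103743.59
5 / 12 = 0.42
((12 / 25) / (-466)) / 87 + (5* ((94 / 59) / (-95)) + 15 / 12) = 883299857 / 757459700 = 1.17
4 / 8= 1 / 2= 0.50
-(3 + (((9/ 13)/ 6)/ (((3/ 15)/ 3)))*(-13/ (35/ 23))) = 165/ 14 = 11.79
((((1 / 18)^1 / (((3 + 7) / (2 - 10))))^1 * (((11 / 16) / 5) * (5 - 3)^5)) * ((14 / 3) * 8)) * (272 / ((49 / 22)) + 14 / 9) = -38397568 / 42525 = -902.94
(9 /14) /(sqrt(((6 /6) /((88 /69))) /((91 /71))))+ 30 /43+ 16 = 3 * sqrt(9807798) /11431+ 718 /43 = 17.52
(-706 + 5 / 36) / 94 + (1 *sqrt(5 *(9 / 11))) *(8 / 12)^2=-25411 / 3384 + 4 *sqrt(55) / 33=-6.61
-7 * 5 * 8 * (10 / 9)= -2800 / 9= -311.11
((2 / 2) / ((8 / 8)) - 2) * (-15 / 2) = 7.50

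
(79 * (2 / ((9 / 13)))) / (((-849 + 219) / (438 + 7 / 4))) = -1806493 / 11340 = -159.30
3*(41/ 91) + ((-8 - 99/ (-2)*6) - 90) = 18232/ 91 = 200.35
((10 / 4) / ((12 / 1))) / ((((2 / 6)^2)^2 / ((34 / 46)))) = 2295 / 184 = 12.47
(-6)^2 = 36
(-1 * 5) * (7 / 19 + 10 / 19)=-85 / 19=-4.47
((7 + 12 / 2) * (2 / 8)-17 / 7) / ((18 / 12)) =23 / 42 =0.55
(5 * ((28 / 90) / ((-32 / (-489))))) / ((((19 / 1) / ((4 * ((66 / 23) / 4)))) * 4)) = 12551 / 13984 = 0.90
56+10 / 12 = 341 / 6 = 56.83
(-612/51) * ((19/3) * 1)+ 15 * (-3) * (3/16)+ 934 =13593/16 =849.56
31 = 31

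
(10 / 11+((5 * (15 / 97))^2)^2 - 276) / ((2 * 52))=-267541557431 / 101277497464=-2.64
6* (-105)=-630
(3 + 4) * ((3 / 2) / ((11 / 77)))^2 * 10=15435 / 2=7717.50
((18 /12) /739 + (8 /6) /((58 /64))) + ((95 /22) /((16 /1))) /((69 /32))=17333825 /10844086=1.60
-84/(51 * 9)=-28/153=-0.18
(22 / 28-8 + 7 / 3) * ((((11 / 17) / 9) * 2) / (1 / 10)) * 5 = -35.09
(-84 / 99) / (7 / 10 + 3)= -280 / 1221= -0.23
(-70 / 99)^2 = 4900 / 9801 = 0.50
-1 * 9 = -9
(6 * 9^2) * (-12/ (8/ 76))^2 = 6316056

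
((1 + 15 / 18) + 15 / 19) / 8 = 299 / 912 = 0.33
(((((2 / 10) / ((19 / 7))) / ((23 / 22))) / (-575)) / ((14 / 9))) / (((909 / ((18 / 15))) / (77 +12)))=-5874 / 634469375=-0.00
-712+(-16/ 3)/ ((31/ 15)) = -22152/ 31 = -714.58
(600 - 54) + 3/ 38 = 20751/ 38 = 546.08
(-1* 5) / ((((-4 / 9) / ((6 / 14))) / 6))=405 / 14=28.93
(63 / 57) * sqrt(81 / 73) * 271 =51219 * sqrt(73) / 1387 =315.51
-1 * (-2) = 2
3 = 3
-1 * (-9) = 9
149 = 149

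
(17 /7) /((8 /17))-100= -5311 /56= -94.84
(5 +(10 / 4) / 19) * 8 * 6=4680 / 19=246.32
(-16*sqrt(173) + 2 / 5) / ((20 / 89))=89 / 50 - 356*sqrt(173) / 5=-934.71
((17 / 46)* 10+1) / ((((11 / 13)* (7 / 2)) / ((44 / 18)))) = 624 / 161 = 3.88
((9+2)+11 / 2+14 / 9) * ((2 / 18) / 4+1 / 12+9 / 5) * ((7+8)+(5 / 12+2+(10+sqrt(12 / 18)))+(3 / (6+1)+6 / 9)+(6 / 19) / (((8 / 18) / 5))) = 2795 * sqrt(6) / 243+143034125 / 129276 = 1134.60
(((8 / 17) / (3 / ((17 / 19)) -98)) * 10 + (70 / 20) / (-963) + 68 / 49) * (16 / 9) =1621005640 / 683314947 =2.37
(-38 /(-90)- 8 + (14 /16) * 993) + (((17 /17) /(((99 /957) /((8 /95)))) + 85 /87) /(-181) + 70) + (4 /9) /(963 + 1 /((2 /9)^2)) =1384257609139 /1486390824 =931.29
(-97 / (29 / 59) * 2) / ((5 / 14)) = -160244 / 145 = -1105.13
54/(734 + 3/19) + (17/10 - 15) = -1844957/139490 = -13.23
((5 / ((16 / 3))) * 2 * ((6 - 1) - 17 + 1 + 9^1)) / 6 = -5 / 8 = -0.62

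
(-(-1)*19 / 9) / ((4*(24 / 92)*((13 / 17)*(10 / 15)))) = 7429 / 1872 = 3.97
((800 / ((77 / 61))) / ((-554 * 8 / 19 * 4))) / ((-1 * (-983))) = -0.00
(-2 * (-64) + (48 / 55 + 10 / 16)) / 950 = 56979 / 418000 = 0.14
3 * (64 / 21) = 64 / 7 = 9.14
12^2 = 144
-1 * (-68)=68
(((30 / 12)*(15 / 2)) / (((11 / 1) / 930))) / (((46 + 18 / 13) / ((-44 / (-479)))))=453375 / 147532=3.07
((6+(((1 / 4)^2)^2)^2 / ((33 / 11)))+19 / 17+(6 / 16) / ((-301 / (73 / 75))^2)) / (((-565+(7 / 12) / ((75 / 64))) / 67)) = -270767273111949681 / 320516230055526400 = -0.84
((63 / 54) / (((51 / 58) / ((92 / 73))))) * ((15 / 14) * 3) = 5.37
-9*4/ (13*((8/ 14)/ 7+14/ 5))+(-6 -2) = -41122/ 4589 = -8.96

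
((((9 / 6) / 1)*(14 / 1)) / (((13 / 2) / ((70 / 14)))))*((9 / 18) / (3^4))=35 / 351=0.10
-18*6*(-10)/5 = 216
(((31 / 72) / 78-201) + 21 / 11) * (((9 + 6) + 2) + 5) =-12298699 / 2808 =-4379.88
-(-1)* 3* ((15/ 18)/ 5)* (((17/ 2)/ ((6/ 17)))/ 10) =289/ 240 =1.20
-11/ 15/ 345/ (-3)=0.00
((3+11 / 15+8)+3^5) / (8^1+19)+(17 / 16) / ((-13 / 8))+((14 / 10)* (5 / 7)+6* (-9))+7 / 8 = -1825661 / 42120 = -43.34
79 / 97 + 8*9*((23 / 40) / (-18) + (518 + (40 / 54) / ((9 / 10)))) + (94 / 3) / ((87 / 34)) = 28379865017 / 759510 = 37366.02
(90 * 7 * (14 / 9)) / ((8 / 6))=735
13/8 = 1.62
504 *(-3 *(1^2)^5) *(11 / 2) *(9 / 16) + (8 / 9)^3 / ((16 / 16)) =-13638271 / 2916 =-4677.05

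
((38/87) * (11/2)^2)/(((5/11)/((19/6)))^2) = 641.27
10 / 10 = 1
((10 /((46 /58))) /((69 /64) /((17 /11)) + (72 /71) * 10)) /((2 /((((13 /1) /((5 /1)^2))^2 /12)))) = 94648112 /7221272625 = 0.01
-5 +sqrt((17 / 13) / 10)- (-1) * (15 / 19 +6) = sqrt(2210) / 130 +34 / 19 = 2.15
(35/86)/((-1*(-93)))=35/7998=0.00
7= 7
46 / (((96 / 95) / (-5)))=-10925 / 48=-227.60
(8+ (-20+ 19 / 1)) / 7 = 1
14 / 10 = 7 / 5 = 1.40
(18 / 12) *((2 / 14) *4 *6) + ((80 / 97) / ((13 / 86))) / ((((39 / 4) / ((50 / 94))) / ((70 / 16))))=104280868 / 16179891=6.45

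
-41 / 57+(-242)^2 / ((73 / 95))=317121067 / 4161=76212.71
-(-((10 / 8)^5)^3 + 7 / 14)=29980707213 / 1073741824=27.92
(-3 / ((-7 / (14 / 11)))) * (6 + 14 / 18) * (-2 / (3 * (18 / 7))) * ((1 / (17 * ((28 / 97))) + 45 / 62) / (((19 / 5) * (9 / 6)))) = -380335 / 2433159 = -0.16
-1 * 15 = -15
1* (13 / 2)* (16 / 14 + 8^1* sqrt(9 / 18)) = 44.20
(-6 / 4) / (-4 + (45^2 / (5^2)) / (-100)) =150 / 481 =0.31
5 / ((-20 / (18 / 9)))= -1 / 2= -0.50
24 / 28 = 6 / 7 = 0.86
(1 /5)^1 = 1 /5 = 0.20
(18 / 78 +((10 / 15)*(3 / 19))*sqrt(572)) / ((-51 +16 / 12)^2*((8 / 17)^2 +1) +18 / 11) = 85833 / 1121292913 +114444*sqrt(143) / 1638812719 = 0.00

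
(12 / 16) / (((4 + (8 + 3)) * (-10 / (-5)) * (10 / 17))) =17 / 400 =0.04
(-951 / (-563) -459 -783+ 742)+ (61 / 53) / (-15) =-223070798 / 447585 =-498.39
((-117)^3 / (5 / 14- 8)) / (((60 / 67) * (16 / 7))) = 1752698493 / 17120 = 102377.25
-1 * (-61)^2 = -3721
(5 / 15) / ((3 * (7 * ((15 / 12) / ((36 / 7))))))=0.07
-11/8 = -1.38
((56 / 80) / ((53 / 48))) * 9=1512 / 265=5.71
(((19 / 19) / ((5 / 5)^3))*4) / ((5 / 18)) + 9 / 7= 549 / 35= 15.69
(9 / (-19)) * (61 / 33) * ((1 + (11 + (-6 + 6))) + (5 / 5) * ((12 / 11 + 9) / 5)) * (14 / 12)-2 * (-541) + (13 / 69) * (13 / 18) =7622492839 / 7138395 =1067.82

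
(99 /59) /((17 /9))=891 /1003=0.89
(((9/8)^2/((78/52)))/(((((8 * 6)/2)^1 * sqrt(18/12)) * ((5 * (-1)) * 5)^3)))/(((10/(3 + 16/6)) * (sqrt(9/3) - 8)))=51 * sqrt(2)/2440000000 + 17 * sqrt(6)/305000000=0.00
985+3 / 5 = 4928 / 5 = 985.60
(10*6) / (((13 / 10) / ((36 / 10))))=2160 / 13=166.15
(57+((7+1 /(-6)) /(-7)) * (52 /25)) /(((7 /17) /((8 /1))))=3924824 /3675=1067.98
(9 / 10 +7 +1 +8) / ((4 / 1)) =169 / 40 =4.22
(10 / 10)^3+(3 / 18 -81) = -479 / 6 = -79.83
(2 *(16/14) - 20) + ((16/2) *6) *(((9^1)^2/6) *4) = 18020/7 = 2574.29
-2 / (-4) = 1 / 2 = 0.50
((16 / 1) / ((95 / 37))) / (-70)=-296 / 3325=-0.09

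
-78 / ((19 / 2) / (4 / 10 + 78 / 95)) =-18096 / 1805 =-10.03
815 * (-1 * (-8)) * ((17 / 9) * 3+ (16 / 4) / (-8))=101060 / 3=33686.67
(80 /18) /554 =0.01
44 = 44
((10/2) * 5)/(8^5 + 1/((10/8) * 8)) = 250/327681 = 0.00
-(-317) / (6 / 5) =1585 / 6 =264.17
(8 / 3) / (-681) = -8 / 2043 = -0.00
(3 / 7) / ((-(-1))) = 3 / 7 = 0.43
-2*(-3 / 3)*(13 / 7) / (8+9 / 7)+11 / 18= 91 / 90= 1.01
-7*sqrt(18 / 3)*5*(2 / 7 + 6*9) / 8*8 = -1900*sqrt(6) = -4654.03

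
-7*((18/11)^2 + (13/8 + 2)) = -42707/968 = -44.12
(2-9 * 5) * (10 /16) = -215 /8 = -26.88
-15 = -15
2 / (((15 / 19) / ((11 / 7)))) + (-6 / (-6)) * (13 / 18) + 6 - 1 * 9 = 1073 / 630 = 1.70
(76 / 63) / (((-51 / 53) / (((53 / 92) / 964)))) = -0.00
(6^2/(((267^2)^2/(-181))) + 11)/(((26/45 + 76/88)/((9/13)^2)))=55344296912850/15131107066283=3.66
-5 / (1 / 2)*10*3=-300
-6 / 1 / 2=-3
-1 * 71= -71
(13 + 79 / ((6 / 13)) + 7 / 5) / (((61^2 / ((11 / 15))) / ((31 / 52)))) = 1898347 / 87071400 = 0.02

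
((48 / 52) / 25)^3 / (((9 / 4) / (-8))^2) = 65536 / 102984375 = 0.00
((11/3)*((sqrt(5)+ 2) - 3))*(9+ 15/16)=-583/16+ 583*sqrt(5)/16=45.04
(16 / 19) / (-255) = -16 / 4845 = -0.00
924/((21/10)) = 440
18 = 18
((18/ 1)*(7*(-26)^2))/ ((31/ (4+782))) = 66948336/ 31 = 2159623.74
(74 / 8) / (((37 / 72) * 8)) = 9 / 4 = 2.25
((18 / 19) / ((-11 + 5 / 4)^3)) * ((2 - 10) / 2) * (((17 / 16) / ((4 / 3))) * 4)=544 / 41743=0.01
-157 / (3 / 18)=-942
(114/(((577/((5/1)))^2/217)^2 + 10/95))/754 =10624455625/264660474727311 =0.00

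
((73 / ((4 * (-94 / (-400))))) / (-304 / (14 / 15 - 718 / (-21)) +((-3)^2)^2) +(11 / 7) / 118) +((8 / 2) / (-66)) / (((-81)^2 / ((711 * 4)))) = 11010864854005 / 10382620473918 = 1.06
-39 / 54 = -13 / 18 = -0.72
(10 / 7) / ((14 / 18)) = 90 / 49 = 1.84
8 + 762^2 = 580652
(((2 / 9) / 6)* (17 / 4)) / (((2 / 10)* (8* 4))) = 85 / 3456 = 0.02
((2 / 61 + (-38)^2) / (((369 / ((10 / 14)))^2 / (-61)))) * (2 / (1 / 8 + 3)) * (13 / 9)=-6107296 / 20015667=-0.31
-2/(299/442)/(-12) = 17/69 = 0.25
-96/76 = -24/19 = -1.26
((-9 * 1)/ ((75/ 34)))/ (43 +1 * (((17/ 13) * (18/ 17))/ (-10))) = -663/ 6965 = -0.10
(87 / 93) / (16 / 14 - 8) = -203 / 1488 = -0.14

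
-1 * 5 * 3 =-15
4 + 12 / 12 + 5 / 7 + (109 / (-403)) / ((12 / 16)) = 45308 / 8463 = 5.35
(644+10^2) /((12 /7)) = 434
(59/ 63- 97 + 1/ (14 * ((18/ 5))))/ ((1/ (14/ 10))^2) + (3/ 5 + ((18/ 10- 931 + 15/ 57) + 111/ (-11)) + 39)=-204591349/ 188100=-1087.67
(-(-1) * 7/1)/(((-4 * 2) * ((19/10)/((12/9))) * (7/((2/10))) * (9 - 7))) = -1/114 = -0.01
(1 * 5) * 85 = 425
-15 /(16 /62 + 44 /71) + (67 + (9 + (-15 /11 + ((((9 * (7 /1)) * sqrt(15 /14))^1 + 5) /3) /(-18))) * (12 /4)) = 4625039 /63756-sqrt(210) /4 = 68.92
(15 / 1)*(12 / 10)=18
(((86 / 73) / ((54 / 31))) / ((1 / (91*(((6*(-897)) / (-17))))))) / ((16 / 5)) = 6088.77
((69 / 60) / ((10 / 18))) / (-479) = -0.00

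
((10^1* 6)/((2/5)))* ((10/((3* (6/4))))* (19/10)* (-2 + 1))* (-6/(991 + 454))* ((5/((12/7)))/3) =6650/2601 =2.56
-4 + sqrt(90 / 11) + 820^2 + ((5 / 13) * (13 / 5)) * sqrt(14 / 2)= sqrt(7) + 3 * sqrt(110) / 11 + 672396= 672401.51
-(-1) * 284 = 284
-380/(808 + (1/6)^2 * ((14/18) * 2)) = -61560/130903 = -0.47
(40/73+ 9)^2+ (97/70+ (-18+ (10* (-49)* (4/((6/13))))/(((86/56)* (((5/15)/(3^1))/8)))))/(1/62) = -99009572924646/8020145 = -12345110.09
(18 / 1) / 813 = 6 / 271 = 0.02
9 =9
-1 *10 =-10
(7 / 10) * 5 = 7 / 2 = 3.50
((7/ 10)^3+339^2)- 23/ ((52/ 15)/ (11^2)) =114118.55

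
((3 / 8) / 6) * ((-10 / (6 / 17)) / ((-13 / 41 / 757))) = 2638145 / 624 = 4227.80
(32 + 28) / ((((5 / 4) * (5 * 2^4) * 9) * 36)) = 1 / 540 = 0.00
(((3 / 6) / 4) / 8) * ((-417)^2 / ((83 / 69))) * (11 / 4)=131981751 / 21248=6211.49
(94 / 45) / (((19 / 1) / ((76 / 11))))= 376 / 495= 0.76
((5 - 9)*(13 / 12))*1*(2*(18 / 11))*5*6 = -4680 / 11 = -425.45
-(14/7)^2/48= -1/12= -0.08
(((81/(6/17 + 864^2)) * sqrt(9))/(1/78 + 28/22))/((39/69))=0.00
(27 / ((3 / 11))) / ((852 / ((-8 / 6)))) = -0.15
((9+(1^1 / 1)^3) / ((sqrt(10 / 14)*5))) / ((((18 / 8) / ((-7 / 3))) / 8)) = -448*sqrt(35) / 135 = -19.63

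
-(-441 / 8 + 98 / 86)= 18571 / 344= 53.99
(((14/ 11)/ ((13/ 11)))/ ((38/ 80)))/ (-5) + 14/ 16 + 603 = 1192361/ 1976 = 603.42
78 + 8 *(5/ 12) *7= 304/ 3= 101.33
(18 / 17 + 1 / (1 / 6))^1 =120 / 17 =7.06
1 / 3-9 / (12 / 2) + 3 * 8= 137 / 6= 22.83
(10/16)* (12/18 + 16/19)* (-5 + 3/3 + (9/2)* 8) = 1720/57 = 30.18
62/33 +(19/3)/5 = 173/55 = 3.15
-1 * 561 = -561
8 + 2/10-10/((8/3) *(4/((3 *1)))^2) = 1949/320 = 6.09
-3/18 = -1/6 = -0.17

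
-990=-990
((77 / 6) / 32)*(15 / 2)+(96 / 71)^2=3120433 / 645248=4.84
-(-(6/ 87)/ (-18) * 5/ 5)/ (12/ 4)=-1/ 783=-0.00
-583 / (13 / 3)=-1749 / 13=-134.54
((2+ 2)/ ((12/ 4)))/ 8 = 1/ 6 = 0.17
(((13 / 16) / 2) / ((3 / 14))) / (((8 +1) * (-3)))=-91 / 1296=-0.07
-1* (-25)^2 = -625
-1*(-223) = 223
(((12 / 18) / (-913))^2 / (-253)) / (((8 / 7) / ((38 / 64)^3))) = -48013 / 124389727469568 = -0.00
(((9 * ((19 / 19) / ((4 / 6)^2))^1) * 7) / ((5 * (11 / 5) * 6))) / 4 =189 / 352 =0.54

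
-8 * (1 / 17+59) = -8032 / 17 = -472.47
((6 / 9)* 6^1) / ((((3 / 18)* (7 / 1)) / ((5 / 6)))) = 20 / 7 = 2.86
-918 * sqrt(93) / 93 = -306 * sqrt(93) / 31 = -95.19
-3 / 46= -0.07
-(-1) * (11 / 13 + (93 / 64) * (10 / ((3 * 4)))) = 3423 / 1664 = 2.06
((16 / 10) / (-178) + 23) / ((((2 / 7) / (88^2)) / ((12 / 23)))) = 3327612288 / 10235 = 325120.89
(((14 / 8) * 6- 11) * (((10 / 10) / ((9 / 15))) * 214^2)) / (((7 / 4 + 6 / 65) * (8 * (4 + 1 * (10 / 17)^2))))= -1075347325 / 1804872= -595.80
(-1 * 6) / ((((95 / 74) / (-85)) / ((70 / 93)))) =176120 / 589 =299.02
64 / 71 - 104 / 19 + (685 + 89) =1037958 / 1349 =769.43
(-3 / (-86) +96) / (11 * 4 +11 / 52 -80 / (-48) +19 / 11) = 7086222 / 3512713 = 2.02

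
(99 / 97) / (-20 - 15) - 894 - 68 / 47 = -142886623 / 159565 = -895.48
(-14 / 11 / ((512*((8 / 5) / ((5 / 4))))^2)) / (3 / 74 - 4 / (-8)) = -32375 / 5905580032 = -0.00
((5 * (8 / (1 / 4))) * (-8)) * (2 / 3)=-2560 / 3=-853.33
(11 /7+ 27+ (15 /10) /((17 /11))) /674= 7031 /160412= 0.04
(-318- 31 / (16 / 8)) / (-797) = 667 / 1594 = 0.42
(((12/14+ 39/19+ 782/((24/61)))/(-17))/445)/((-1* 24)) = 3176827/289769760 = 0.01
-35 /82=-0.43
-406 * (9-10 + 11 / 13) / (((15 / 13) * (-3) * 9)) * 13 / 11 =-10556 / 4455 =-2.37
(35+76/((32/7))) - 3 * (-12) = 701/8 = 87.62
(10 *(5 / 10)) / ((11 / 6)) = 2.73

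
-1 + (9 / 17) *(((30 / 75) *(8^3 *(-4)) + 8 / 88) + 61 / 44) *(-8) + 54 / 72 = 12951793 / 3740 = 3463.05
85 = 85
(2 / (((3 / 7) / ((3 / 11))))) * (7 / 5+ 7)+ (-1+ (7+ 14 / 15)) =2908 / 165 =17.62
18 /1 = 18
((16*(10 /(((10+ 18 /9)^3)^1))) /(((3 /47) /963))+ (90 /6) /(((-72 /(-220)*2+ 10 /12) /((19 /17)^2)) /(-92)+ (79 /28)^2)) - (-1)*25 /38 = 2042829256445270 /1459695790503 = 1399.49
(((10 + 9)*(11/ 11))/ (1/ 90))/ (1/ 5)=8550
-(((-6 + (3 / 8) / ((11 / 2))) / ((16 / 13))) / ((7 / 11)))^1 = 3393 / 448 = 7.57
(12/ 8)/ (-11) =-0.14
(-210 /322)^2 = 225 /529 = 0.43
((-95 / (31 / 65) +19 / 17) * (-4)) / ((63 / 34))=835088 / 1953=427.59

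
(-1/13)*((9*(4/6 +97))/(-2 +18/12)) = 1758/13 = 135.23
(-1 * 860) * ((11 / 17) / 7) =-79.50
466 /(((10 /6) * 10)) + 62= 2249 /25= 89.96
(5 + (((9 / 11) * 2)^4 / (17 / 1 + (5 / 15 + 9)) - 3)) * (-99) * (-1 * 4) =94615416 / 105149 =899.82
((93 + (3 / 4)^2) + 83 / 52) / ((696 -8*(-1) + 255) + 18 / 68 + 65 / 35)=2355367 / 23789688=0.10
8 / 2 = 4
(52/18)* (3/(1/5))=130/3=43.33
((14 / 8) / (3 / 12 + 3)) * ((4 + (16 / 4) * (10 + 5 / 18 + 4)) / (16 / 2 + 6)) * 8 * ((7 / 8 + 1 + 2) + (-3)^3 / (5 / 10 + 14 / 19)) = -1856525 / 5499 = -337.61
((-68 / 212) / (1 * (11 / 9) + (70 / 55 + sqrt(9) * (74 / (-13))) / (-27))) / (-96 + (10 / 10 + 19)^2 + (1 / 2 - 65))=-131274 / 177175873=-0.00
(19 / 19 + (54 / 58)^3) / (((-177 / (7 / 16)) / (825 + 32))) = -33048491 / 8633706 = -3.83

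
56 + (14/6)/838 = 140791/2514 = 56.00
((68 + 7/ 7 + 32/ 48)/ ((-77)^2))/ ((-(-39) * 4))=0.00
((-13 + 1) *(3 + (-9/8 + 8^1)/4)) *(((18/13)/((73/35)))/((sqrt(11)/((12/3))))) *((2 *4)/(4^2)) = -142695 *sqrt(11)/20878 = -22.67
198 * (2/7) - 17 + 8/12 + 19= 1244/21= 59.24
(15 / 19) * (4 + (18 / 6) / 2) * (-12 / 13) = -990 / 247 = -4.01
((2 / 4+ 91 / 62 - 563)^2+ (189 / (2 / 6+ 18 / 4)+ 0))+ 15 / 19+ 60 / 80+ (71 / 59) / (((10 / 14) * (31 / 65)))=39339026027591 / 124964596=314801.37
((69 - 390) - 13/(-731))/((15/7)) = -1642466/10965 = -149.79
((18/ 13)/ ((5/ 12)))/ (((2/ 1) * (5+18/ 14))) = 189/ 715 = 0.26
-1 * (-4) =4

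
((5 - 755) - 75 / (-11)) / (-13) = 8175 / 143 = 57.17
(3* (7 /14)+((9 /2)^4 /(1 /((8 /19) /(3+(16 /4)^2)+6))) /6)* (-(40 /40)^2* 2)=-2385933 /2888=-826.15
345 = 345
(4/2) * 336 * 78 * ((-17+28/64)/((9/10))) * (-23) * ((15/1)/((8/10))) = 415983750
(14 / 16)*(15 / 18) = 35 / 48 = 0.73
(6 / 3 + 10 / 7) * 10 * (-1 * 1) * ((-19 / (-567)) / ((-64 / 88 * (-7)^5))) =-2090 / 22235661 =-0.00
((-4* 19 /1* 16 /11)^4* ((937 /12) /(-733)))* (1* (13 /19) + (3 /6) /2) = -478474344071168 /32195559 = -14861501.37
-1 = -1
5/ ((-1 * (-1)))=5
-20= -20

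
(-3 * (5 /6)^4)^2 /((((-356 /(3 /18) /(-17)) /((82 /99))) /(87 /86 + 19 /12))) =364563671875 /10181778444288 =0.04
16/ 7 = 2.29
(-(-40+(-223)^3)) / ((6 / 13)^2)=1874143583 / 36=52059543.97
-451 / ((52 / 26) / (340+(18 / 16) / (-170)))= -208538341 / 2720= -76668.51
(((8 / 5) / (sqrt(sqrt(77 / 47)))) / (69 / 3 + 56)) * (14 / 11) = 0.02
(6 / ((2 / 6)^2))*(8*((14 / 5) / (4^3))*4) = 378 / 5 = 75.60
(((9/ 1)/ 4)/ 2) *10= 45/ 4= 11.25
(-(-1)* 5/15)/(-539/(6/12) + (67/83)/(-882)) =-0.00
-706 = -706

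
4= 4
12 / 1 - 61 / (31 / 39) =-64.74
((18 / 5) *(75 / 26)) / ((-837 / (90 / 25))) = -18 / 403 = -0.04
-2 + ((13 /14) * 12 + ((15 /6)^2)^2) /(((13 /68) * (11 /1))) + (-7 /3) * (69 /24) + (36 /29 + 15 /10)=12475681 /696696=17.91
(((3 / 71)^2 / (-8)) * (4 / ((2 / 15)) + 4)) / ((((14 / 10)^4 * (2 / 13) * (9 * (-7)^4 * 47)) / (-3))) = 414375 / 10926696052216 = 0.00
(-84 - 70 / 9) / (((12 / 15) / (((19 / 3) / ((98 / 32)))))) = -237.25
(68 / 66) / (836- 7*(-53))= 2 / 2343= 0.00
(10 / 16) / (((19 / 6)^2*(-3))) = -15 / 722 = -0.02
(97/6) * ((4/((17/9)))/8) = 291/68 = 4.28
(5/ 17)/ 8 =5/ 136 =0.04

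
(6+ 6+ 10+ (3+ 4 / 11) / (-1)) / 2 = 205 / 22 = 9.32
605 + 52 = 657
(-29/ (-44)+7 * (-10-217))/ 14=-113.45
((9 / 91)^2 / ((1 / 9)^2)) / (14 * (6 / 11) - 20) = -72171 / 1126216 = -0.06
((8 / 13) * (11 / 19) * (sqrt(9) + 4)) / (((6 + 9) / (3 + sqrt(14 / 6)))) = 616 * sqrt(21) / 11115 + 616 / 1235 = 0.75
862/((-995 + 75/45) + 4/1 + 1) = -2586/2965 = -0.87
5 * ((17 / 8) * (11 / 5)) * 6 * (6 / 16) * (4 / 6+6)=2805 / 8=350.62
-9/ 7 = -1.29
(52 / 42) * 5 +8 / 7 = 22 / 3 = 7.33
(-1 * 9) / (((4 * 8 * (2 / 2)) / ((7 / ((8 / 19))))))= -1197 / 256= -4.68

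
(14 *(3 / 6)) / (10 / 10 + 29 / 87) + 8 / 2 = 37 / 4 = 9.25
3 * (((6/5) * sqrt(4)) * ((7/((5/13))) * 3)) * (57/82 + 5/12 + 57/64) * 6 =38729691/8200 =4723.13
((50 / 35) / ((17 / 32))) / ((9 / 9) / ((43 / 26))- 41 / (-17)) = 2752 / 3087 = 0.89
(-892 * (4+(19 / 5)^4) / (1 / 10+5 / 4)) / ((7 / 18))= -947810656 / 2625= -361070.73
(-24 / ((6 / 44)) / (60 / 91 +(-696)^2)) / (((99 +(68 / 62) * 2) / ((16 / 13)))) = -152768 / 34571242623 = -0.00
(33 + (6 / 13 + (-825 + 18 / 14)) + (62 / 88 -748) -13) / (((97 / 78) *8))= -18625185 / 119504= -155.85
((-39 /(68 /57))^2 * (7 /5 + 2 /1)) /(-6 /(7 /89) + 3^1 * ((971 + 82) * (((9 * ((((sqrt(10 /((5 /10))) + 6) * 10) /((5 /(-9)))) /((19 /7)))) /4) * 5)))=-13735151982473103 /2376092097587899840 + 915627402845883 * sqrt(5) /475218419517579968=-0.00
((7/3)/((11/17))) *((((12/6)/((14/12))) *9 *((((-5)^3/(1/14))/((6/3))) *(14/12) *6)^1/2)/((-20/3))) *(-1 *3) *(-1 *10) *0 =0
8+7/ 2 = 23/ 2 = 11.50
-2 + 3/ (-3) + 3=0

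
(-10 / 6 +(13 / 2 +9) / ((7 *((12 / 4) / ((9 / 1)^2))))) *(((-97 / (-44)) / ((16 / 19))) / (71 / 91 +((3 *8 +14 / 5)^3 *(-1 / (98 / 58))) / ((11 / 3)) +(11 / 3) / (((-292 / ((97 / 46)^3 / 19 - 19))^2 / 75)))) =-116588159170829377129553000 / 2379329576503522810947371973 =-0.05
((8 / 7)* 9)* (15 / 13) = 1080 / 91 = 11.87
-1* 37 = -37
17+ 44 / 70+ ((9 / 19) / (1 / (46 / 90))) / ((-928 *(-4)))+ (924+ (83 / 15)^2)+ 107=119884418509 / 111081600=1079.25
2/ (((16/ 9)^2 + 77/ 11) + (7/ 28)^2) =2592/ 13249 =0.20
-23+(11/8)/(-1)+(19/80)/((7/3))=-13593/560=-24.27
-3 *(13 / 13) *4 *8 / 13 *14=-1344 / 13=-103.38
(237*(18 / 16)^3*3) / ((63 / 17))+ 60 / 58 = 28499883 / 103936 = 274.21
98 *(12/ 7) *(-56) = -9408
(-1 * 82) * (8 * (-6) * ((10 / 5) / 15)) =2624 / 5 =524.80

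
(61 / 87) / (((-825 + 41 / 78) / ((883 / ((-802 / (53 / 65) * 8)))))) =2854739 / 29913974440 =0.00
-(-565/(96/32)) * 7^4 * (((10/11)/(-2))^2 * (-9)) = -840846.07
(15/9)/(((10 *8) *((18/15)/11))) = 55/288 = 0.19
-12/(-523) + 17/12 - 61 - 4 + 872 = 5073767/6276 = 808.44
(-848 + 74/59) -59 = -53439/59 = -905.75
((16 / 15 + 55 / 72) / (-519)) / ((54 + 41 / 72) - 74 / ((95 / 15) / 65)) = 12521 / 2502381855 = 0.00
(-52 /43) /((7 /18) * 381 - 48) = -0.01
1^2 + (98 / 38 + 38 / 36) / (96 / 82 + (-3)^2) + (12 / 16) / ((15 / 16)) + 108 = 78549901 / 713070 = 110.16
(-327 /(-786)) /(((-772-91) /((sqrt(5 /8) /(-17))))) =109 * sqrt(10) /15375208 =0.00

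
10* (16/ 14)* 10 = 800/ 7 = 114.29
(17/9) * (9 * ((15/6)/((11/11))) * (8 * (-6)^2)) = 12240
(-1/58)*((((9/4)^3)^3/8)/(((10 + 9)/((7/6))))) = -903981141/4622123008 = -0.20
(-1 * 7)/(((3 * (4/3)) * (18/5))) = -0.49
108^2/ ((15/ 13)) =50544/ 5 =10108.80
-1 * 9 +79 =70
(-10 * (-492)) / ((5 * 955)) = 984 / 955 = 1.03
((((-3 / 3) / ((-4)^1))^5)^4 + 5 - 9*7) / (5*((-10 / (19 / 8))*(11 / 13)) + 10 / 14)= 12251247228514567 / 3611895697244160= 3.39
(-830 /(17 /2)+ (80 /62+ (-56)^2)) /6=266982 /527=506.61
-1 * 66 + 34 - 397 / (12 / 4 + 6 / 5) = -2657 / 21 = -126.52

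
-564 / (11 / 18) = -10152 / 11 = -922.91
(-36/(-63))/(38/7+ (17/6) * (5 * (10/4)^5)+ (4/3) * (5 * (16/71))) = 0.00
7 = 7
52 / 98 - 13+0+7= -268 / 49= -5.47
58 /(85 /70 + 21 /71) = 57652 /1501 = 38.41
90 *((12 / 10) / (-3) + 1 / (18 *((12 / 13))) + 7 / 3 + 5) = 7553 / 12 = 629.42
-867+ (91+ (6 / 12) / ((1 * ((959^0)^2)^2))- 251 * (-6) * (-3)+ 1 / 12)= -63521 / 12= -5293.42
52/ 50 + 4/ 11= 386/ 275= 1.40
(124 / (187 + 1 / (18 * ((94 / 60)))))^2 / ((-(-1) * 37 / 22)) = 420324102 / 1608303013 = 0.26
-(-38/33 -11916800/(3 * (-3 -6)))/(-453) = 131084458/134541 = 974.31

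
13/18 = 0.72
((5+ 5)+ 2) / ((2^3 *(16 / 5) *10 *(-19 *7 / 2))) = -3 / 4256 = -0.00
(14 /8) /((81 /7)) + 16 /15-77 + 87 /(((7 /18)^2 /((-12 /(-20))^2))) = 52118293 /396900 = 131.31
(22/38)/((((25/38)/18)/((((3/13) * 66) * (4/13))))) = 313632/4225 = 74.23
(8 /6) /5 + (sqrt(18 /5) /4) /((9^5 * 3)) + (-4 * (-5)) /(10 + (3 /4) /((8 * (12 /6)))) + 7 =sqrt(10) /1180980 + 89287 /9645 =9.26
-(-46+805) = -759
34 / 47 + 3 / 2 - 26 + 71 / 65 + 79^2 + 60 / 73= 2773921957 / 446030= 6219.14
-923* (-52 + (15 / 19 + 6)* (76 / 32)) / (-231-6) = -264901 / 1896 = -139.72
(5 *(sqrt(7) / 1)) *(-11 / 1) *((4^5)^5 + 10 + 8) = -163836813506103126.51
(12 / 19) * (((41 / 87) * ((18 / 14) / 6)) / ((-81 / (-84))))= 328 / 4959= 0.07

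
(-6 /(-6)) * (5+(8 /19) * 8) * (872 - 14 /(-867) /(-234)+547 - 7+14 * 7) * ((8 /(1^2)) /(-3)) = -64945302392 /1927341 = -33696.84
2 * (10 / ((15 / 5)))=20 / 3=6.67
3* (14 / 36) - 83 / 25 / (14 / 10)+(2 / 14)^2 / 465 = -1.20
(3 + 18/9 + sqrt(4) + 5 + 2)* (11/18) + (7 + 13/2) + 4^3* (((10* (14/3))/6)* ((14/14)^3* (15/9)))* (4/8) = 23591/54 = 436.87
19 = 19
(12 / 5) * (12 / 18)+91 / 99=1247 / 495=2.52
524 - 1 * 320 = 204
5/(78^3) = 5/474552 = 0.00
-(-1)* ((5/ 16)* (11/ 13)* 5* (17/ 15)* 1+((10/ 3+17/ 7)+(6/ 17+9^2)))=2193355/ 24752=88.61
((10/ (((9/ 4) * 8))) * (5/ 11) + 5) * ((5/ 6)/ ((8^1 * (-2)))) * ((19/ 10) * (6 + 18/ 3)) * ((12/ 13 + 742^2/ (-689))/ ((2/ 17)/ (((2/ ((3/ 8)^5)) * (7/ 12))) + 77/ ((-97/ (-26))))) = 46604967772160/ 193219924491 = 241.20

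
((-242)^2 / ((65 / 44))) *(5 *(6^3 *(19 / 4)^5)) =10767011941323 / 104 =103528960974.26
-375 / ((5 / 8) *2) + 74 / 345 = -103426 / 345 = -299.79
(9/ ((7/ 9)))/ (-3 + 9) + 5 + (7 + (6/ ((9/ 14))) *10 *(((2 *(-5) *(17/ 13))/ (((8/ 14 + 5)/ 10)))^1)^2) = 555261573665/ 10796058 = 51431.88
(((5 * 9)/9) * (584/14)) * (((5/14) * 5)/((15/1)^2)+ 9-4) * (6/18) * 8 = 3685040/1323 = 2785.37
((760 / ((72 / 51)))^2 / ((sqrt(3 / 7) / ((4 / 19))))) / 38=14450*sqrt(21) / 27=2452.53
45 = 45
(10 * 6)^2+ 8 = 3608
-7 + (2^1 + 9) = 4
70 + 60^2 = 3670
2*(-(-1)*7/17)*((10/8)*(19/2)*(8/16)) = 4.89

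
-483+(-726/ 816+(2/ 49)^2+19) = -151802681/ 326536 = -464.89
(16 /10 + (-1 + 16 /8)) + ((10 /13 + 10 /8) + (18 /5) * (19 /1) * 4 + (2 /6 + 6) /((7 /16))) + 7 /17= 27206209 /92820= 293.11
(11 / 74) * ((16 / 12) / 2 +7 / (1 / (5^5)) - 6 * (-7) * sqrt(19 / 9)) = 77 * sqrt(19) / 37 +721897 / 222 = 3260.86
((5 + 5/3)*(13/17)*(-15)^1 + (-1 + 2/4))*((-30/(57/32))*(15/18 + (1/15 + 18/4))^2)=61049376/1615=37801.47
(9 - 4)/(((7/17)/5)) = 425/7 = 60.71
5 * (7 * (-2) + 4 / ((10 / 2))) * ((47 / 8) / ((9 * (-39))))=517 / 468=1.10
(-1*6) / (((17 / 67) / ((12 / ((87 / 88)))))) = -141504 / 493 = -287.03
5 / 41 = 0.12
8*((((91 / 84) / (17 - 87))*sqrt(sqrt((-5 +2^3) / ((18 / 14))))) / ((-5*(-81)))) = -13*3^(3 / 4)*7^(1 / 4) / 127575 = -0.00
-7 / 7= -1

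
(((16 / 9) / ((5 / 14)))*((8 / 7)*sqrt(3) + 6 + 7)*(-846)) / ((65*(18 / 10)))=-539.16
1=1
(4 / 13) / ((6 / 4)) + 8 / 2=164 / 39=4.21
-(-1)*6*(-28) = -168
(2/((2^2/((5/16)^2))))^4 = 390625/68719476736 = 0.00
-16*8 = -128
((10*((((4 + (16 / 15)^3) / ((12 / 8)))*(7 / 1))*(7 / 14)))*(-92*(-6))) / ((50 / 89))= 2017064672 / 16875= 119529.76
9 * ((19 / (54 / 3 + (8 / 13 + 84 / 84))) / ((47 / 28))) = 20748 / 3995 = 5.19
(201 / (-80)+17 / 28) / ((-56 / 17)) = 18139 / 31360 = 0.58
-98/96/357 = -7/2448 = -0.00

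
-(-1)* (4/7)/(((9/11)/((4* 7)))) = 176/9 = 19.56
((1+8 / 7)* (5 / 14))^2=5625 / 9604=0.59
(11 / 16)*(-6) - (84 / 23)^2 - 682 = -2960129 / 4232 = -699.46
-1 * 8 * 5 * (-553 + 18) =21400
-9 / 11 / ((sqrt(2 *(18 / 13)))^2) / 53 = -13 / 2332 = -0.01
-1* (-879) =879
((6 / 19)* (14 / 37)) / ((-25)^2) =84 / 439375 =0.00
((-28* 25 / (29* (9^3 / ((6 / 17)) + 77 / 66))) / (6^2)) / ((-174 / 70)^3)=300125 / 14207860728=0.00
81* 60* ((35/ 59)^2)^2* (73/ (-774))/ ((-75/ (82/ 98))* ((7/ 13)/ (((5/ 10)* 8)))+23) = -63058843575000/ 12146115497653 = -5.19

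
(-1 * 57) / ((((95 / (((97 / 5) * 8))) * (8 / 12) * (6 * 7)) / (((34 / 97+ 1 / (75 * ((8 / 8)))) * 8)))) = -42352 / 4375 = -9.68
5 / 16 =0.31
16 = 16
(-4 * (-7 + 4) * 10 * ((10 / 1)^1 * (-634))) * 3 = -2282400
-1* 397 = -397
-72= -72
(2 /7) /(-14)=-1 /49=-0.02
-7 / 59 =-0.12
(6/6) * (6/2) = 3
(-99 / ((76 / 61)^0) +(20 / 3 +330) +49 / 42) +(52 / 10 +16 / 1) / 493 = 3532981 / 14790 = 238.88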